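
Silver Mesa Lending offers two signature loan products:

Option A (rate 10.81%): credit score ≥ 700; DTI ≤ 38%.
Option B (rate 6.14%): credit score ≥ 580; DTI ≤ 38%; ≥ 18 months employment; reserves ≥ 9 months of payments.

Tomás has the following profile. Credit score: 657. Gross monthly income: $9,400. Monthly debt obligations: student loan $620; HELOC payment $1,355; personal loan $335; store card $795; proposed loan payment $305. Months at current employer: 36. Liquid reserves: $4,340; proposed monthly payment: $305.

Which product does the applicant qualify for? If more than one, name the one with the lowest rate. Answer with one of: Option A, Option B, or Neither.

Option B

Total debts = (620 + 1,355 + 335 + 795 + 305) = 3,410; DTI = 3,410/9,400 = 36.3%.
Reserves = 4,340/305 = 14.2 months.
Option A: score 657 < 700; DTI 36.3% ≤ 38% → does not qualify.
Option B: score 657 ≥ 580; DTI 36.3% ≤ 38%; employment 36 ≥ 18 mo; reserves 14.2 ≥ 9 mo → qualifies.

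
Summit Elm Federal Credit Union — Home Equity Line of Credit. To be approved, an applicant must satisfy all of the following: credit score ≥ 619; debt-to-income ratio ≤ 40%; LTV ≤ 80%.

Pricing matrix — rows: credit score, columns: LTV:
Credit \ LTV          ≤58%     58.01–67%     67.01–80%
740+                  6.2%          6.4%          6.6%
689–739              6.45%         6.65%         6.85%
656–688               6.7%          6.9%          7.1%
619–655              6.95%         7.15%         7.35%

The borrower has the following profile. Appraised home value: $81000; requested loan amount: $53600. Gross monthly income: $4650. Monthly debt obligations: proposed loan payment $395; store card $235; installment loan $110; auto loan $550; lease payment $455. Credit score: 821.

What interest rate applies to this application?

Credit score 821 ≥ 619; Total monthly debts = (395 + 235 + 110 + 550 + 455) = 1,745. Debt-to-income = 1,745/4,650 = 37.5% — meets 40% limit
LTV = 53,600/81,000 = 66.2% ≤ 80%
Row: 821 falls in 740+. Column: 66.2% falls in 58.01–67%. Rate = 6.4%.

6.4%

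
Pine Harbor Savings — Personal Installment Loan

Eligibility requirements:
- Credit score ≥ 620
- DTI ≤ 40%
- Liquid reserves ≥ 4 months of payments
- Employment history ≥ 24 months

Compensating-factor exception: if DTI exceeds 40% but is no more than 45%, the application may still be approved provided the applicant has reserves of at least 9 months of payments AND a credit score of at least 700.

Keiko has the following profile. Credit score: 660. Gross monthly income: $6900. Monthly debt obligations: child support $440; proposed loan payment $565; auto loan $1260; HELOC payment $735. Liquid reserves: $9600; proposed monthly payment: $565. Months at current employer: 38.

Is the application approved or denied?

Denied

Credit score 660 ≥ 620 (meets base)
Total debts = (440 + 565 + 1,260 + 735) = 3,000. DTI: 3,000 ÷ 6,900 = 43.5%, over the 40% base limit.
Reserves: 9,600 ÷ 565 = 17.0 months (meets 4-month minimum)
Employment 38 ≥ 24 months
43.5% falls in the override range (40%–45%), so the compensating-factor test applies.
Reserves 17.0 ≥ 9 months; credit score 660 < 700.
Override conditions not both satisfied; exception does not apply.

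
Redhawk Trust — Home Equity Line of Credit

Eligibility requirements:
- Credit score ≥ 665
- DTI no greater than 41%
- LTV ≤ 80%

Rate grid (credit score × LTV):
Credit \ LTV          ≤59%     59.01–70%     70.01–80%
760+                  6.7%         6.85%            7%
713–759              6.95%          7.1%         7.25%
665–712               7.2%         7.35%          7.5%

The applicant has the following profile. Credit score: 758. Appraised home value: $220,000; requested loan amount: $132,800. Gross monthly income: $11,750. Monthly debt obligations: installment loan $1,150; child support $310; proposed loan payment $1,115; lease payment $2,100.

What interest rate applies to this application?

7.1%

Credit score 758 ≥ 665; Total monthly debts = (1,150 + 310 + 1,115 + 2,100) = 4,675. DTI = 4,675/11,750 = 39.8% ≤ 41%
Loan-to-value = 132,800/220,000 = 60.4% — pass (80% max)
Credit 758 → row 713–759; LTV 60.4% → column 59.01–70%. Grid cell → 7.1%.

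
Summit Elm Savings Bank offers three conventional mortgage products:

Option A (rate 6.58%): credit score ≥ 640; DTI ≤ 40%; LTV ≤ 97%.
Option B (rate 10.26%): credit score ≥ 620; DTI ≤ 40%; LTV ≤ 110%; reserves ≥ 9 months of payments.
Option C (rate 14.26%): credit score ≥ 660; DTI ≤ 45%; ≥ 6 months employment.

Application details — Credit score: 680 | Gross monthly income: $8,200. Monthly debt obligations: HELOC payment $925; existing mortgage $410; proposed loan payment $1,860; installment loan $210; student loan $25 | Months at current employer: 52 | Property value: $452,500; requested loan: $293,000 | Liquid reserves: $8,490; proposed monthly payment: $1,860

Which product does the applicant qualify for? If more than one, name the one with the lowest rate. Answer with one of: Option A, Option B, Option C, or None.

Total debts = (925 + 410 + 1,860 + 210 + 25) = 3,430; DTI = 3,430/8,200 = 41.8%.
LTV = 293,000/452,500 = 64.8%.
Reserves = 8,490/1,860 = 4.6 months.
Option A: score 680 ≥ 640; DTI 41.8% > 40%; LTV 64.8% ≤ 97% → does not qualify.
Option B: score 680 ≥ 620; DTI 41.8% > 40%; LTV 64.8% ≤ 110%; reserves 4.6 < 9 mo → does not qualify.
Option C: score 680 ≥ 660; DTI 41.8% ≤ 45%; employment 52 ≥ 6 mo → qualifies.

Option C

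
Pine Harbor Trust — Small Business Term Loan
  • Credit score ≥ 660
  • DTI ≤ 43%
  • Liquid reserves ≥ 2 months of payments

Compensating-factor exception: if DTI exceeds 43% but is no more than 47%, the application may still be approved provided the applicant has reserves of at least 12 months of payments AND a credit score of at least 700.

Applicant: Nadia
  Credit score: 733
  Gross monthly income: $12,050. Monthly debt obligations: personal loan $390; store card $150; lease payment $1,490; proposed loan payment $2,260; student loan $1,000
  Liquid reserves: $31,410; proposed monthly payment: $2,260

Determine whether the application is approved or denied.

Credit score 733 ≥ 660 (meets base)
Total debts = (390 + 150 + 1,490 + 2,260 + 1,000) = 5,290. DTI: 5,290 ÷ 12,050 = 43.9%, over the 43% base limit.
Reserves = 31,410/2,260 = 13.9 months ≥ 2
DTI 43.9% is within the 43%–47% exception band; checking compensating factors.
Reserves 13.9 ≥ 12 months; credit score 733 ≥ 700.
Both compensating conditions met → exception applies.

Approved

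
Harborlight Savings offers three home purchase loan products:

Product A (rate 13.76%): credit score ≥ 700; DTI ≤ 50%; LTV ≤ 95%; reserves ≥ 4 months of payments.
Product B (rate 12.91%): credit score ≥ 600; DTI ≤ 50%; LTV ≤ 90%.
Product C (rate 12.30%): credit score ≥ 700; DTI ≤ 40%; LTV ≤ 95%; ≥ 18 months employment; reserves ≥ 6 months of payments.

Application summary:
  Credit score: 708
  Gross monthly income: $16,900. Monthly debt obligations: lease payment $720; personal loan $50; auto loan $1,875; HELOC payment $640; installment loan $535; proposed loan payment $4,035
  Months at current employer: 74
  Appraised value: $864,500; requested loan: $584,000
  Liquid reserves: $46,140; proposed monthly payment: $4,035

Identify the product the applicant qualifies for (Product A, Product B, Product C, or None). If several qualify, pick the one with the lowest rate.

Product B

Total debts = (720 + 50 + 1,875 + 640 + 535 + 4,035) = 7,855; DTI = 7,855/16,900 = 46.5%.
LTV = 584,000/864,500 = 67.6%.
Reserves = 46,140/4,035 = 11.4 months.
Product A: score 708 ≥ 700; DTI 46.5% ≤ 50%; LTV 67.6% ≤ 95%; reserves 11.4 ≥ 4 mo → qualifies.
Product B: score 708 ≥ 600; DTI 46.5% ≤ 50%; LTV 67.6% ≤ 90% → qualifies.
Product C: score 708 ≥ 700; DTI 46.5% > 40%; LTV 67.6% ≤ 95%; employment 74 ≥ 18 mo; reserves 11.4 ≥ 6 mo → does not qualify.
Qualifying: Product A, Product B. Lowest rate is 12.91% → Product B.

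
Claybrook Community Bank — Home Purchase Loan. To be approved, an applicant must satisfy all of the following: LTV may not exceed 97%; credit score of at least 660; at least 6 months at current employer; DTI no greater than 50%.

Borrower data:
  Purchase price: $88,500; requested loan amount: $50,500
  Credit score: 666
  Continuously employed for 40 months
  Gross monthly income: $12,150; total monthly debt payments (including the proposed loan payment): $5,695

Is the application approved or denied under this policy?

Loan-to-value = 50,500/88,500 = 57.1% — pass (97% max)
Credit score 666 ≥ 660 (meets)
Employment 40 ≥ 6 months
DTI = 5,695/12,150 = 46.9% ≤ 50%
All criteria satisfied.

Approved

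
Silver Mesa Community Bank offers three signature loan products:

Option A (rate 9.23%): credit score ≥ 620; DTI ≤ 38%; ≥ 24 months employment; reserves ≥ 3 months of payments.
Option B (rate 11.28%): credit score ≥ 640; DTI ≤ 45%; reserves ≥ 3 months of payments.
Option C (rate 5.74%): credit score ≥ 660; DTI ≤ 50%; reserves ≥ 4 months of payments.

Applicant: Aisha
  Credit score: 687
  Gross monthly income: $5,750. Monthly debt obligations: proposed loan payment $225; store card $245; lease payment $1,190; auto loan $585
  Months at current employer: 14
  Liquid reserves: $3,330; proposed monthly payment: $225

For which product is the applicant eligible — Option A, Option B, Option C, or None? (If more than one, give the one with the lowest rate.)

Total debts = (225 + 245 + 1,190 + 585) = 2,245; DTI = 2,245/5,750 = 39%.
Reserves = 3,330/225 = 14.8 months.
Option A: score 687 ≥ 620; DTI 39% > 38%; employment 14 < 24 mo; reserves 14.8 ≥ 3 mo → does not qualify.
Option B: score 687 ≥ 640; DTI 39% ≤ 45%; reserves 14.8 ≥ 3 mo → qualifies.
Option C: score 687 ≥ 660; DTI 39% ≤ 50%; reserves 14.8 ≥ 4 mo → qualifies.
Qualifying: Option B, Option C. Lowest rate is 5.74% → Option C.

Option C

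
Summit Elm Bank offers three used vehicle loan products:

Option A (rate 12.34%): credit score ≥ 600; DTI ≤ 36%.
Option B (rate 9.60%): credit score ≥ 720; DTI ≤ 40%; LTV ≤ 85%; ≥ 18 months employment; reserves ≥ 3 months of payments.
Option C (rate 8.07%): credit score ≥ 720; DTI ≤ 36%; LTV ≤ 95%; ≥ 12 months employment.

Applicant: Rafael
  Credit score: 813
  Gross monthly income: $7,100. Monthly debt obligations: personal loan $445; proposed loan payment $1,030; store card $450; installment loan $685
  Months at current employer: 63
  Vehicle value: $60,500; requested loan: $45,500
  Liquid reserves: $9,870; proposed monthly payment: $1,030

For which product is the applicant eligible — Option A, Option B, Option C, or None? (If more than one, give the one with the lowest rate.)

Total debts = (445 + 1,030 + 450 + 685) = 2,610; DTI = 2,610/7,100 = 36.8%.
LTV = 45,500/60,500 = 75.2%.
Reserves = 9,870/1,030 = 9.6 months.
Option A: score 813 ≥ 600; DTI 36.8% > 36% → does not qualify.
Option B: score 813 ≥ 720; DTI 36.8% ≤ 40%; LTV 75.2% ≤ 85%; employment 63 ≥ 18 mo; reserves 9.6 ≥ 3 mo → qualifies.
Option C: score 813 ≥ 720; DTI 36.8% > 36%; LTV 75.2% ≤ 95%; employment 63 ≥ 12 mo → does not qualify.

Option B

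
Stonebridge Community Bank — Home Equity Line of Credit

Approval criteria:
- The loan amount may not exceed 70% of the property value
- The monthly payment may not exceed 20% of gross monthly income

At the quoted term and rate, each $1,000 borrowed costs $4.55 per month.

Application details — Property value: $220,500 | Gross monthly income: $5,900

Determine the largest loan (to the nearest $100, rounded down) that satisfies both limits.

Payment cap: 20% × $5,900 = $1,180/month.
At $4.55 per $1,000, that supports 1,180/4.55 × 1,000 ≈ $259,340 → $259,300.
LTV cap: 70% × $220,500 = $154,350 → $154,300.
Binding constraint: loan-to-value.

$154,300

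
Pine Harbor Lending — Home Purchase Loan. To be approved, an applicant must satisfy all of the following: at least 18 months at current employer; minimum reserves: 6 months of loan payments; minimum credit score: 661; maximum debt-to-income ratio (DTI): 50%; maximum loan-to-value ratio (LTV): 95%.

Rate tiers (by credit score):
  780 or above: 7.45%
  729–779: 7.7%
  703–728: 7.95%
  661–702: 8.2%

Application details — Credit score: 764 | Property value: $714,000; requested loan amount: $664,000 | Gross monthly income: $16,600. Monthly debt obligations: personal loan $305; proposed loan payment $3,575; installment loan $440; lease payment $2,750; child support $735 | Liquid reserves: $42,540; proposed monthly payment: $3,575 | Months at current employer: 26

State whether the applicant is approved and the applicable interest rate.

Credit score 764 ≥ 661 (meets minimum)
LTV: 664,000 ÷ 714,000 = 93%, within 95% cap
Total monthly debts = (305 + 3,575 + 440 + 2,750 + 735) = 7,805. Debt-to-income = 7,805/16,600 = 47% — meets 50% limit
Reserves: 42,540 ÷ 3,575 = 11.9 months (meets 6-month minimum)
Employment 26 ≥ 18 months
All requirements met. Score 764 falls in the 729–779 tier → 7.7%.

Approved at 7.7%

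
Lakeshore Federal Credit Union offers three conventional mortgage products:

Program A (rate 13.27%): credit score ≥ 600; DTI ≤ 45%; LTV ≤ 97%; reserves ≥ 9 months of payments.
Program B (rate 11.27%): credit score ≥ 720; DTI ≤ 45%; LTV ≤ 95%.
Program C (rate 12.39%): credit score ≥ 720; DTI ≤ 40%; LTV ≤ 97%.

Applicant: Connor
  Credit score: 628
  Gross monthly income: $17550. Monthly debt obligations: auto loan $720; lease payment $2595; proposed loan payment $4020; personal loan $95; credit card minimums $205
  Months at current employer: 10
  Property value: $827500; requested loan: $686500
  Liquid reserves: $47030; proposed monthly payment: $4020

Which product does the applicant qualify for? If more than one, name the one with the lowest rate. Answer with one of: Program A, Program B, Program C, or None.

Total debts = (720 + 2,595 + 4,020 + 95 + 205) = 7,635; DTI = 7,635/17,550 = 43.5%.
LTV = 686,500/827,500 = 83%.
Reserves = 47,030/4,020 = 11.7 months.
Program A: score 628 ≥ 600; DTI 43.5% ≤ 45%; LTV 83% ≤ 97%; reserves 11.7 ≥ 9 mo → qualifies.
Program B: score 628 < 720; DTI 43.5% ≤ 45%; LTV 83% ≤ 95% → does not qualify.
Program C: score 628 < 720; DTI 43.5% > 40%; LTV 83% ≤ 97% → does not qualify.

Program A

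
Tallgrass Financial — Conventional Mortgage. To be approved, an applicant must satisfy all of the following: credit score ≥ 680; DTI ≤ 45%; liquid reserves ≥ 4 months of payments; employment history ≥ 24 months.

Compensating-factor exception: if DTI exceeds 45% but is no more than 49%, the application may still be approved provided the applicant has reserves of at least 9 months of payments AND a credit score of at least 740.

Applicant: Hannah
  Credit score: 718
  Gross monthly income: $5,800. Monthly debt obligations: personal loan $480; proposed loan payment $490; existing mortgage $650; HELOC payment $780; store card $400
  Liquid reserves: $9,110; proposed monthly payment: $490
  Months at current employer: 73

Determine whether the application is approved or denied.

Credit score 718 ≥ 680 (meets base)
Total debts = (480 + 490 + 650 + 780 + 400) = 2,800. DTI: 2,800 ÷ 5,800 = 48.3%, over the 45% base limit.
Reserves = 9,110/490 = 18.6 months ≥ 4
Employment 73 ≥ 24 months
48.3% falls in the override range (45%–49%), so the compensating-factor test applies.
Override check — reserves: 18.6 mo (ok); score: 718 (below 740).
Override conditions not both satisfied; exception does not apply.

Denied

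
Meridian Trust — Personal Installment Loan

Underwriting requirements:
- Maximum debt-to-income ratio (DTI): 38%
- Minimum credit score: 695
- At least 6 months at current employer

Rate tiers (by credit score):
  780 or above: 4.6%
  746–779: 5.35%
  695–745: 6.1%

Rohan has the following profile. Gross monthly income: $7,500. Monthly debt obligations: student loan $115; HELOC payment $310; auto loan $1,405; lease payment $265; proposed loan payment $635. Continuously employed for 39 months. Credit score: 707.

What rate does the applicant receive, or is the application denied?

Credit score 707 ≥ 695 (meets minimum)
Total monthly debts = (115 + 310 + 1,405 + 265 + 635) = 2,730. Debt-to-income = 2,730/7,500 = 36.4% — meets 38% limit
Employment 39 ≥ 6 months
All requirements met. Score 707 falls in the 695–745 tier → 6.1%.

Approved at 6.1%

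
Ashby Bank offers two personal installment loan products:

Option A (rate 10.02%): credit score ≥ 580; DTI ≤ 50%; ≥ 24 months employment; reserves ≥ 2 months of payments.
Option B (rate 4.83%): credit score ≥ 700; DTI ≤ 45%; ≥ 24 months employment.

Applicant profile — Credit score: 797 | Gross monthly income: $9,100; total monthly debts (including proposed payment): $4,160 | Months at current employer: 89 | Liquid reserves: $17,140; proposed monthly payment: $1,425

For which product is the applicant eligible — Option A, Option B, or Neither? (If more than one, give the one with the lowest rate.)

Option A

DTI = 4,160/9,100 = 45.7%.
Reserves = 17,140/1,425 = 12.0 months.
Option A: score 797 ≥ 580; DTI 45.7% ≤ 50%; employment 89 ≥ 24 mo; reserves 12.0 ≥ 2 mo → qualifies.
Option B: score 797 ≥ 700; DTI 45.7% > 45%; employment 89 ≥ 24 mo → does not qualify.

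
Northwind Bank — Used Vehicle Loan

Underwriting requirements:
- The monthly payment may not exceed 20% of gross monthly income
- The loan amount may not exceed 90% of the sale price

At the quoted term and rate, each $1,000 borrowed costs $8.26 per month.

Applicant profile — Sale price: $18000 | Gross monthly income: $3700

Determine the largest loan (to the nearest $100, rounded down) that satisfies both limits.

Payment cap: 20% × $3,700 = $740/month.
At $8.26 per $1,000, that supports 740/8.26 × 1,000 ≈ $89,588 → $89,500.
LTV cap: 90% × $18,000 = $16,200 → $16,200.
Binding constraint: loan-to-value.

$16,200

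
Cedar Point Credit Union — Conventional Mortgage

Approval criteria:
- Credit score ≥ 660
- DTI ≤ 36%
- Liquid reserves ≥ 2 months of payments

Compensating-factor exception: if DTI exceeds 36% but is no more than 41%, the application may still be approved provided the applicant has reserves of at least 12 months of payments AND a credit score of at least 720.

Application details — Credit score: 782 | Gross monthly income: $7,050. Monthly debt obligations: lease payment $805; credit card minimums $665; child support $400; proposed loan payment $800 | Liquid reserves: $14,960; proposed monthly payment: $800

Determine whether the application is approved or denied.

Credit score 782 ≥ 660 (meets base)
Total debts = (805 + 665 + 400 + 800) = 2,670. DTI = 2,670/7,050 = 37.9% > 36% — standard DTI limit exceeded.
Reserves: 14,960 ÷ 800 = 18.7 months (meets 2-month minimum)
37.9% falls in the override range (36%–41%), so the compensating-factor test applies.
Override check — reserves: 18.7 mo (ok); score: 782 (ok).
Both compensating conditions met → exception applies.

Approved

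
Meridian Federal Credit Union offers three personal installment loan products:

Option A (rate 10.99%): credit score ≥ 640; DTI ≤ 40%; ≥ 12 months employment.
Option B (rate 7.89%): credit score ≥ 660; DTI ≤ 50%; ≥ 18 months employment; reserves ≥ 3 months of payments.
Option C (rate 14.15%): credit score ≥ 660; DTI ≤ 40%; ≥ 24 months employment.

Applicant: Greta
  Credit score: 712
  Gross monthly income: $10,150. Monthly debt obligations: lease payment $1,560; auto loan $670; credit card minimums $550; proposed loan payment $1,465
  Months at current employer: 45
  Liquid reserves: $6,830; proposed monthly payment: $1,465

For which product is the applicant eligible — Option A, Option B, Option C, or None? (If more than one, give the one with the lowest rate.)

Option B

Total debts = (1,560 + 670 + 550 + 1,465) = 4,245; DTI = 4,245/10,150 = 41.8%.
Reserves = 6,830/1,465 = 4.7 months.
Option A: score 712 ≥ 640; DTI 41.8% > 40%; employment 45 ≥ 12 mo → does not qualify.
Option B: score 712 ≥ 660; DTI 41.8% ≤ 50%; employment 45 ≥ 18 mo; reserves 4.7 ≥ 3 mo → qualifies.
Option C: score 712 ≥ 660; DTI 41.8% > 40%; employment 45 ≥ 24 mo → does not qualify.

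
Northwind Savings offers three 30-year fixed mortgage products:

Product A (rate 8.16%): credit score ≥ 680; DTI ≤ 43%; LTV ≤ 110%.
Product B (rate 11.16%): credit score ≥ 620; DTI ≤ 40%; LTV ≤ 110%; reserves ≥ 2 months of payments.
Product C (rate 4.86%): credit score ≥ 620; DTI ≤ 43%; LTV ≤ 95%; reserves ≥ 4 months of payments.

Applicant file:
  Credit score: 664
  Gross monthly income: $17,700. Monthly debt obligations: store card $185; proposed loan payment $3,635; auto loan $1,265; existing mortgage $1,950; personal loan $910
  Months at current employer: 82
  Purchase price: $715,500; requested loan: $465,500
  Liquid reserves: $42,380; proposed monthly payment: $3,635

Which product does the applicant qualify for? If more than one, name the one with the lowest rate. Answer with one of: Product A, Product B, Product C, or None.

None

Total debts = (185 + 3,635 + 1,265 + 1,950 + 910) = 7,945; DTI = 7,945/17,700 = 44.9%.
LTV = 465,500/715,500 = 65.1%.
Reserves = 42,380/3,635 = 11.7 months.
Product A: score 664 < 680; DTI 44.9% > 43%; LTV 65.1% ≤ 110% → does not qualify.
Product B: score 664 ≥ 620; DTI 44.9% > 40%; LTV 65.1% ≤ 110%; reserves 11.7 ≥ 2 mo → does not qualify.
Product C: score 664 ≥ 620; DTI 44.9% > 43%; LTV 65.1% ≤ 95%; reserves 11.7 ≥ 4 mo → does not qualify.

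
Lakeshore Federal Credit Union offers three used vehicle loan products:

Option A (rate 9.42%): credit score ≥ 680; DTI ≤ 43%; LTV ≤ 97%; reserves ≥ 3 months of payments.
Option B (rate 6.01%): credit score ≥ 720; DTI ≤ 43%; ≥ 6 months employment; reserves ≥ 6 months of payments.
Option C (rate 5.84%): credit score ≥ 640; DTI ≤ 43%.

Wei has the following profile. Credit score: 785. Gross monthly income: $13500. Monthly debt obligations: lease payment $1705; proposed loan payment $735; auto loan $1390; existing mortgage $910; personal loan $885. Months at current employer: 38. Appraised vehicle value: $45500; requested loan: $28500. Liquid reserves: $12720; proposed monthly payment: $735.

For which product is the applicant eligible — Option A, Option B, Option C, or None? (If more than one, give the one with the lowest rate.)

Total debts = (1,705 + 735 + 1,390 + 910 + 885) = 5,625; DTI = 5,625/13,500 = 41.7%.
LTV = 28,500/45,500 = 62.6%.
Reserves = 12,720/735 = 17.3 months.
Option A: score 785 ≥ 680; DTI 41.7% ≤ 43%; LTV 62.6% ≤ 97%; reserves 17.3 ≥ 3 mo → qualifies.
Option B: score 785 ≥ 720; DTI 41.7% ≤ 43%; employment 38 ≥ 6 mo; reserves 17.3 ≥ 6 mo → qualifies.
Option C: score 785 ≥ 640; DTI 41.7% ≤ 43% → qualifies.
Qualifying: Option A, Option B, Option C. Lowest rate is 5.84% → Option C.

Option C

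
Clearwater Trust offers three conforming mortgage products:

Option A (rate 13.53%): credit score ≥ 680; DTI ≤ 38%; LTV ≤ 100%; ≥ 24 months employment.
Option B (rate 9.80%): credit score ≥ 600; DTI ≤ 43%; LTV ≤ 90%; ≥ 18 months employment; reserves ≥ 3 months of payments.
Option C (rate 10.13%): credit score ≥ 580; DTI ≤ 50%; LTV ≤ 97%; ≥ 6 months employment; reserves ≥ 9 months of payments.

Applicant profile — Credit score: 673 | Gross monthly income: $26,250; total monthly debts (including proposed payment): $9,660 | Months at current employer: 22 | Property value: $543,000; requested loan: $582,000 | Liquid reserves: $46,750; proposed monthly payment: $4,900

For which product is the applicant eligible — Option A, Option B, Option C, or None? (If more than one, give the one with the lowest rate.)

None

DTI = 9,660/26,250 = 36.8%.
LTV = 582,000/543,000 = 107.2%.
Reserves = 46,750/4,900 = 9.5 months.
Option A: score 673 < 680; DTI 36.8% ≤ 38%; LTV 107.2% > 100%; employment 22 < 24 mo → does not qualify.
Option B: score 673 ≥ 600; DTI 36.8% ≤ 43%; LTV 107.2% > 90%; employment 22 ≥ 18 mo; reserves 9.5 ≥ 3 mo → does not qualify.
Option C: score 673 ≥ 580; DTI 36.8% ≤ 50%; LTV 107.2% > 97%; employment 22 ≥ 6 mo; reserves 9.5 ≥ 9 mo → does not qualify.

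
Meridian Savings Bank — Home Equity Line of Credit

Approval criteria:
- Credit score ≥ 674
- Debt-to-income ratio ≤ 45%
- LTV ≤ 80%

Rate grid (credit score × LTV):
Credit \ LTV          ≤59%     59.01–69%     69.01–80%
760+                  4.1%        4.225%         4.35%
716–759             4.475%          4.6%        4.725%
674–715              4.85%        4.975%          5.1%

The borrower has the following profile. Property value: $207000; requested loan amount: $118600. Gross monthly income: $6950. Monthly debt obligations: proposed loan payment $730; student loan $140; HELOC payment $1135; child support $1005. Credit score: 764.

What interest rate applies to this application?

4.1%

Credit score 764 ≥ 674; Total monthly debts = (730 + 140 + 1,135 + 1,005) = 3,010. Debt-to-income = 3,010/6,950 = 43.3% — meets 45% limit
Loan-to-value = 118,600/207,000 = 57.3% — pass (80% max)
Row: 764 falls in 760+. Column: 57.3% falls in ≤59%. Rate = 4.1%.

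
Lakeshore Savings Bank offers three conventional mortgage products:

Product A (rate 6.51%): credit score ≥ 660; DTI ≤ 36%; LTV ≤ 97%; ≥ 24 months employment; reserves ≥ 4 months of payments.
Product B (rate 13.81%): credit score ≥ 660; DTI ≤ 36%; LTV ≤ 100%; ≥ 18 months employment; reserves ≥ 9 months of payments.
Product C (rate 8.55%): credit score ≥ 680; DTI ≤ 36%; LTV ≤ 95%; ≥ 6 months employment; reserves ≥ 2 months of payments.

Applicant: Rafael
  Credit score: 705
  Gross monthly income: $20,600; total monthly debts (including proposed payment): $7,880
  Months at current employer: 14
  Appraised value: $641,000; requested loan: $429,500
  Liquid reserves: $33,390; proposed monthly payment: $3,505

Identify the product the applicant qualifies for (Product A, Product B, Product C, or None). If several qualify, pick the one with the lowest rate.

None

DTI = 7,880/20,600 = 38.3%.
LTV = 429,500/641,000 = 67%.
Reserves = 33,390/3,505 = 9.5 months.
Product A: score 705 ≥ 660; DTI 38.3% > 36%; LTV 67% ≤ 97%; employment 14 < 24 mo; reserves 9.5 ≥ 4 mo → does not qualify.
Product B: score 705 ≥ 660; DTI 38.3% > 36%; LTV 67% ≤ 100%; employment 14 < 18 mo; reserves 9.5 ≥ 9 mo → does not qualify.
Product C: score 705 ≥ 680; DTI 38.3% > 36%; LTV 67% ≤ 95%; employment 14 ≥ 6 mo; reserves 9.5 ≥ 2 mo → does not qualify.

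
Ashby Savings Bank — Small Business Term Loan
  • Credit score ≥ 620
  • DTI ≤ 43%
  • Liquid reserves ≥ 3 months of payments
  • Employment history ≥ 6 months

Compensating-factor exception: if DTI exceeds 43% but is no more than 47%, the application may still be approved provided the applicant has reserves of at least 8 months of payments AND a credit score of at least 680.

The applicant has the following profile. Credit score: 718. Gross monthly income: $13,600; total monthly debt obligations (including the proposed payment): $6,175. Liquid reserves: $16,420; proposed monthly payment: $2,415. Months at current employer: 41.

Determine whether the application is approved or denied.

Credit score 718 ≥ 620 (meets base)
DTI: 6,175 ÷ 13,600 = 45.4%, over the 43% base limit.
Reserves = 16,420/2,415 = 6.8 months ≥ 3
Employment 41 ≥ 6 months
DTI 45.4% is within the 43%–47% exception band; checking compensating factors.
Reserves 6.8 < 8 months; credit score 718 ≥ 680.
Override conditions not both satisfied; exception does not apply.

Denied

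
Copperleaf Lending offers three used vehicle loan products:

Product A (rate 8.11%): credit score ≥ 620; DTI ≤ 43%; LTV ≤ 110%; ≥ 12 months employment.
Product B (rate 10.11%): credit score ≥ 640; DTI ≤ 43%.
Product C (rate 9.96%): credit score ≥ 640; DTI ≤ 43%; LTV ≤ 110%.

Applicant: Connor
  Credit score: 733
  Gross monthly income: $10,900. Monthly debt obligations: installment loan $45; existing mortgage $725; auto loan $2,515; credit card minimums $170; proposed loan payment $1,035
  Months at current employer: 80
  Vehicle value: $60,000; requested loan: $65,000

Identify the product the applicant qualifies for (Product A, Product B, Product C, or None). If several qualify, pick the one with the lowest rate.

Total debts = (45 + 725 + 2,515 + 170 + 1,035) = 4,490; DTI = 4,490/10,900 = 41.2%.
LTV = 65,000/60,000 = 108.3%.
Product A: score 733 ≥ 620; DTI 41.2% ≤ 43%; LTV 108.3% ≤ 110%; employment 80 ≥ 12 mo → qualifies.
Product B: score 733 ≥ 640; DTI 41.2% ≤ 43% → qualifies.
Product C: score 733 ≥ 640; DTI 41.2% ≤ 43%; LTV 108.3% ≤ 110% → qualifies.
Qualifying: Product A, Product B, Product C. Lowest rate is 8.11% → Product A.

Product A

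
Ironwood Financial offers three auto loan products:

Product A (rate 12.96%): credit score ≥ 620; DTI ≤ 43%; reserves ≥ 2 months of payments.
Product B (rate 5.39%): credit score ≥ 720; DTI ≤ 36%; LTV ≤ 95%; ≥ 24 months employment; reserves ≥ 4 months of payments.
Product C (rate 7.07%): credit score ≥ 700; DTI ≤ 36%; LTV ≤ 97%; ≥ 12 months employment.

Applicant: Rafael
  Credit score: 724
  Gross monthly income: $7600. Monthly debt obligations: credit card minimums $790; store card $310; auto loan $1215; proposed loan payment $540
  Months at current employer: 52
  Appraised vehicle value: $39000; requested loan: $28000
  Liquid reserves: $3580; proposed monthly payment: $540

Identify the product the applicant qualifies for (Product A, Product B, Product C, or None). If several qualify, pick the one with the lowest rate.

Product A

Total debts = (790 + 310 + 1,215 + 540) = 2,855; DTI = 2,855/7,600 = 37.6%.
LTV = 28,000/39,000 = 71.8%.
Reserves = 3,580/540 = 6.6 months.
Product A: score 724 ≥ 620; DTI 37.6% ≤ 43%; reserves 6.6 ≥ 2 mo → qualifies.
Product B: score 724 ≥ 720; DTI 37.6% > 36%; LTV 71.8% ≤ 95%; employment 52 ≥ 24 mo; reserves 6.6 ≥ 4 mo → does not qualify.
Product C: score 724 ≥ 700; DTI 37.6% > 36%; LTV 71.8% ≤ 97%; employment 52 ≥ 12 mo → does not qualify.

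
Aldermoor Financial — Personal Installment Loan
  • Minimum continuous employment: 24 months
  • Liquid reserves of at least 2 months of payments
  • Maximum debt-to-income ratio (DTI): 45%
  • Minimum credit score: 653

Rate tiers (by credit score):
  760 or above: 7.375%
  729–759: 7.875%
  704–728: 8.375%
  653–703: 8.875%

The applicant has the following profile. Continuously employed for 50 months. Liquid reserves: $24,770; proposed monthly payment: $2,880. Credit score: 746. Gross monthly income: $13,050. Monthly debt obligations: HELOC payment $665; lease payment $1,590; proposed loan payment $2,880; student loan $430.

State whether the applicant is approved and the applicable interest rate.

Approved at 7.875%

Credit score 746 ≥ 653 (meets minimum)
Total monthly debts = (665 + 1,590 + 2,880 + 430) = 5,565. DTI = 5,565/13,050 = 42.6% ≤ 45%
Employment 50 ≥ 24 months
Liquid reserves cover 24,770/2,880 = 8.6 months — ≥ 2 required
All requirements met. Score 746 falls in the 729–759 tier → 7.875%.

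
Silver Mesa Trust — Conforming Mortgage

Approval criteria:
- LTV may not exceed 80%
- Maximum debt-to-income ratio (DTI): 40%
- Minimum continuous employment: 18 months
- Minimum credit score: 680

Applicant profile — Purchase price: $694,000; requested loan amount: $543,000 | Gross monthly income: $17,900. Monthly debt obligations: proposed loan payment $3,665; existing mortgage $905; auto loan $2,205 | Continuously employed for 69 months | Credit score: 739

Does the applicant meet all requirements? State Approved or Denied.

LTV = 543,000/694,000 = 78.2% ≤ 80%
Total monthly debts = (3,665 + 905 + 2,205) = 6,775. DTI: 6,775 ÷ 17,900 = 37.8%, within the 40% cap
Employment 69 ≥ 18 months
Credit score 739 ≥ 680 (meets)
All criteria satisfied.

Approved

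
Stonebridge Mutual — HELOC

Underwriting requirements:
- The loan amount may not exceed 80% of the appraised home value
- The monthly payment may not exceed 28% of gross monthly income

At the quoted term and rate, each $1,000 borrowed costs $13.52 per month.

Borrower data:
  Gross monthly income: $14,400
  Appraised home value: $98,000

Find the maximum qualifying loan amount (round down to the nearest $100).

$78,400

Payment cap: 28% × $14,400 = $4,032/month.
At $13.52 per $1,000, that supports 4,032/13.52 × 1,000 ≈ $298,224 → $298,200.
LTV cap: 80% × $98,000 = $78,400 → $78,400.
Binding constraint: loan-to-value.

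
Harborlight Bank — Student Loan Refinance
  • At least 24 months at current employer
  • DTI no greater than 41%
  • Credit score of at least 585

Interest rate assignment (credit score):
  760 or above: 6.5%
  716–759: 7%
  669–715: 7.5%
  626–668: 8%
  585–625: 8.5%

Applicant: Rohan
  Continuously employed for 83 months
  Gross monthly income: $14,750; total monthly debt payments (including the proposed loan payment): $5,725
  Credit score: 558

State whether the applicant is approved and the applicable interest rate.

Credit score 558 < 585 (below minimum)
DTI = 5,725/14,750 = 38.8% ≤ 41%
Employment 83 ≥ 24 months
Not all requirements met → denied.

Denied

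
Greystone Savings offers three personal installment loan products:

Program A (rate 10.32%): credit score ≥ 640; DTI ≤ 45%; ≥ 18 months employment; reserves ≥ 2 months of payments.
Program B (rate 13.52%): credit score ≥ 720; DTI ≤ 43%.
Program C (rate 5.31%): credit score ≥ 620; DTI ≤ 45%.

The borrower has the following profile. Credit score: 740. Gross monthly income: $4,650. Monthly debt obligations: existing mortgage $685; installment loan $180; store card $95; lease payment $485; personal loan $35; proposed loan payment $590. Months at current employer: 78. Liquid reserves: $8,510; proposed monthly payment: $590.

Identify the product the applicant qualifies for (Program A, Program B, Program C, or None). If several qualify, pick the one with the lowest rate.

Program C

Total debts = (685 + 180 + 95 + 485 + 35 + 590) = 2,070; DTI = 2,070/4,650 = 44.5%.
Reserves = 8,510/590 = 14.4 months.
Program A: score 740 ≥ 640; DTI 44.5% ≤ 45%; employment 78 ≥ 18 mo; reserves 14.4 ≥ 2 mo → qualifies.
Program B: score 740 ≥ 720; DTI 44.5% > 43% → does not qualify.
Program C: score 740 ≥ 620; DTI 44.5% ≤ 45% → qualifies.
Qualifying: Program A, Program C. Lowest rate is 5.31% → Program C.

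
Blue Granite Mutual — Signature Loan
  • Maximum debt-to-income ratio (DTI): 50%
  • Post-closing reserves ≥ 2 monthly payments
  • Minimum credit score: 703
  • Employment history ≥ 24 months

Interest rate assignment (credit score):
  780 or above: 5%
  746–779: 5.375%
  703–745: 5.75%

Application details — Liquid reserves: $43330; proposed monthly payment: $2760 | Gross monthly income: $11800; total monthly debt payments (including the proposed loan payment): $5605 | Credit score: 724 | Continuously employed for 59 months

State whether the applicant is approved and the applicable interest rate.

Approved at 5.75%

Credit score 724 ≥ 703 (meets minimum)
Employment 59 ≥ 24 months
Reserves = 43,330/2,760 = 15.7 months ≥ 2
Debt-to-income = 5,605/11,800 = 47.5% — meets 50% limit
All requirements met. Score 724 falls in the 703–745 tier → 5.75%.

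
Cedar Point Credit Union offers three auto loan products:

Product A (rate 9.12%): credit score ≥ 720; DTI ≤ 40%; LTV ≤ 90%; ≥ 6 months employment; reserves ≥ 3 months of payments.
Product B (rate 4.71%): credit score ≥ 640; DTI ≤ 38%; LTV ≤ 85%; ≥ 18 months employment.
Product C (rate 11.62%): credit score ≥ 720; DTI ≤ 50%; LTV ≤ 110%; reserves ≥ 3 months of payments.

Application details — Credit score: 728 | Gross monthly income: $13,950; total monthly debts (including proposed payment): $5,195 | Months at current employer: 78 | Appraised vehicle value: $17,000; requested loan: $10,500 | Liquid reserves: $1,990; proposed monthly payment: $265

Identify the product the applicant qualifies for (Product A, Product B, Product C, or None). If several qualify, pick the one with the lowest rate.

Product B

DTI = 5,195/13,950 = 37.2%.
LTV = 10,500/17,000 = 61.8%.
Reserves = 1,990/265 = 7.5 months.
Product A: score 728 ≥ 720; DTI 37.2% ≤ 40%; LTV 61.8% ≤ 90%; employment 78 ≥ 6 mo; reserves 7.5 ≥ 3 mo → qualifies.
Product B: score 728 ≥ 640; DTI 37.2% ≤ 38%; LTV 61.8% ≤ 85%; employment 78 ≥ 18 mo → qualifies.
Product C: score 728 ≥ 720; DTI 37.2% ≤ 50%; LTV 61.8% ≤ 110%; reserves 7.5 ≥ 3 mo → qualifies.
Qualifying: Product A, Product B, Product C. Lowest rate is 4.71% → Product B.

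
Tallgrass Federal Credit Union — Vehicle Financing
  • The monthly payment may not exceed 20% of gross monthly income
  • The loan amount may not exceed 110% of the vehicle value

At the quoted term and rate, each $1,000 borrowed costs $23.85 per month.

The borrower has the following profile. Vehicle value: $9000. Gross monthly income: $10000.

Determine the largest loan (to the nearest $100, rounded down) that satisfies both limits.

Payment cap: 20% × $10,000 = $2,000/month.
At $23.85 per $1,000, that supports 2,000/23.85 × 1,000 ≈ $83,857 → $83,800.
LTV cap: 110% × $9,000 = $9,900 → $9,900.
Binding constraint: loan-to-value.

$9,900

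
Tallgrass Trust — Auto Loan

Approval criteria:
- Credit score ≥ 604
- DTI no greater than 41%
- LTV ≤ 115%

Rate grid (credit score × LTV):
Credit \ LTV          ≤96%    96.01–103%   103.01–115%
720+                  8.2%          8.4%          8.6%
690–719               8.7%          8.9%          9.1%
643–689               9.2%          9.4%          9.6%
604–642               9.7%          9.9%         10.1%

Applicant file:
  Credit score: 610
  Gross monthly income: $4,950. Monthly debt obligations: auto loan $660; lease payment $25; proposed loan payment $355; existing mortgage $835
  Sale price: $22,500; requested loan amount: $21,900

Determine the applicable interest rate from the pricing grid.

Credit score 610 ≥ 604; Total monthly debts = (660 + 25 + 355 + 835) = 1,875. DTI = 1,875/4,950 = 37.9% ≤ 41%
Loan-to-value = 21,900/22,500 = 97.3% — pass (115% max)
Row: 610 falls in 604–642. Column: 97.3% falls in 96.01–103%. Rate = 9.9%.

9.9%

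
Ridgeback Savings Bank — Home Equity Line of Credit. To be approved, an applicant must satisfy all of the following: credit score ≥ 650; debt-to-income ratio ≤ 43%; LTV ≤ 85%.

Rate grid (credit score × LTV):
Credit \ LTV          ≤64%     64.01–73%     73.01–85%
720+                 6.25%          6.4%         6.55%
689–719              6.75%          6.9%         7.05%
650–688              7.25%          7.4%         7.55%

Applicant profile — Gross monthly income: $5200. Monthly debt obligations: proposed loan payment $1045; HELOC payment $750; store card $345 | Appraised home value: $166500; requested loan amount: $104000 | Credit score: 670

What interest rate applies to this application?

7.25%

Credit score 670 ≥ 650; Total monthly debts = (1,045 + 750 + 345) = 2,140. Debt-to-income = 2,140/5,200 = 41.2% — meets 43% limit
LTV = 104,000/166,500 = 62.5% ≤ 85%
Credit 670 → row 650–688; LTV 62.5% → column ≤64%. Grid cell → 7.25%.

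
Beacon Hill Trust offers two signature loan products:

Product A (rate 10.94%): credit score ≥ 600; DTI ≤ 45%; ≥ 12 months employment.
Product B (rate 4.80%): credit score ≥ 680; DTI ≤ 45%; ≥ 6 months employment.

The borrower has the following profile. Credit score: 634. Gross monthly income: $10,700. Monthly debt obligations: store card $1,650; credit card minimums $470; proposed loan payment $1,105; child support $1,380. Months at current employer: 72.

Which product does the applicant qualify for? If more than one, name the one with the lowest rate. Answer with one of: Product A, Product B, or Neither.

Total debts = (1,650 + 470 + 1,105 + 1,380) = 4,605; DTI = 4,605/10,700 = 43%.
Product A: score 634 ≥ 600; DTI 43% ≤ 45%; employment 72 ≥ 12 mo → qualifies.
Product B: score 634 < 680; DTI 43% ≤ 45%; employment 72 ≥ 6 mo → does not qualify.

Product A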